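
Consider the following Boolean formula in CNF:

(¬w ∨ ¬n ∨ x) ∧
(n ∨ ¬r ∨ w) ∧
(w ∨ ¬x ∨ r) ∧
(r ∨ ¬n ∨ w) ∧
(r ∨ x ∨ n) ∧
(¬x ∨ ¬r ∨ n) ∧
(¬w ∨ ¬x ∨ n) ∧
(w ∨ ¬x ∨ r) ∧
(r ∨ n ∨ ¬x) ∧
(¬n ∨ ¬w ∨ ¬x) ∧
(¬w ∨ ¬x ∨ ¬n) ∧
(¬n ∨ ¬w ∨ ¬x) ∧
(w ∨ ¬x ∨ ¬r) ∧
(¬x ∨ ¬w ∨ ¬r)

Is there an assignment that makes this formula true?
Yes

Yes, the formula is satisfiable.

One satisfying assignment is: x=False, n=False, w=True, r=True

Verification: With this assignment, all 14 clauses evaluate to true.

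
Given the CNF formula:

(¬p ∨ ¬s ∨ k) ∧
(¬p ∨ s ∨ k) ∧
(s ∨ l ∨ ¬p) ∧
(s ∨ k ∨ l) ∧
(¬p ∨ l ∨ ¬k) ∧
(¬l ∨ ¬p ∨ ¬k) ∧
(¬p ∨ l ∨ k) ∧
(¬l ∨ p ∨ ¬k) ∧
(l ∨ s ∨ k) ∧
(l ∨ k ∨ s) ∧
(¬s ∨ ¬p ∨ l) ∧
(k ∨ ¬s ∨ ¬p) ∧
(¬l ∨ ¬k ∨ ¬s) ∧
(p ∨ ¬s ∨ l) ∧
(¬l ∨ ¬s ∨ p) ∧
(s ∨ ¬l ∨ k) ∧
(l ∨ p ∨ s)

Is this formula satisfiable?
No

No, the formula is not satisfiable.

No assignment of truth values to the variables can make all 17 clauses true simultaneously.

The formula is UNSAT (unsatisfiable).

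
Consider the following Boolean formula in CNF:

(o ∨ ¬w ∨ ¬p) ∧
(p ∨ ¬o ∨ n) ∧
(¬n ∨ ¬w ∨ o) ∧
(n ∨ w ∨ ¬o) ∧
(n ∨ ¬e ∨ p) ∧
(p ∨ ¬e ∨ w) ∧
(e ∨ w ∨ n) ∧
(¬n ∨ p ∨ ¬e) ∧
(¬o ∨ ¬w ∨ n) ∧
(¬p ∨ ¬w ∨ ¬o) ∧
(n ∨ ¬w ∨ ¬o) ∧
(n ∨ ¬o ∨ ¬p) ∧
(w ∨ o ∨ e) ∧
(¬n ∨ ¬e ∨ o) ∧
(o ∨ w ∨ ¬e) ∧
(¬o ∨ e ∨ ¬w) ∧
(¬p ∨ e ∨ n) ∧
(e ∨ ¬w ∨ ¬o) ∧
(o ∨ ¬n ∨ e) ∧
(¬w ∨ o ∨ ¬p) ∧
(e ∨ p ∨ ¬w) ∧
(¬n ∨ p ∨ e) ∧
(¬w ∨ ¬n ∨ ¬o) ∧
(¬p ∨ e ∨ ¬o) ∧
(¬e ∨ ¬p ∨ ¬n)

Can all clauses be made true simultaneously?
No

No, the formula is not satisfiable.

No assignment of truth values to the variables can make all 25 clauses true simultaneously.

The formula is UNSAT (unsatisfiable).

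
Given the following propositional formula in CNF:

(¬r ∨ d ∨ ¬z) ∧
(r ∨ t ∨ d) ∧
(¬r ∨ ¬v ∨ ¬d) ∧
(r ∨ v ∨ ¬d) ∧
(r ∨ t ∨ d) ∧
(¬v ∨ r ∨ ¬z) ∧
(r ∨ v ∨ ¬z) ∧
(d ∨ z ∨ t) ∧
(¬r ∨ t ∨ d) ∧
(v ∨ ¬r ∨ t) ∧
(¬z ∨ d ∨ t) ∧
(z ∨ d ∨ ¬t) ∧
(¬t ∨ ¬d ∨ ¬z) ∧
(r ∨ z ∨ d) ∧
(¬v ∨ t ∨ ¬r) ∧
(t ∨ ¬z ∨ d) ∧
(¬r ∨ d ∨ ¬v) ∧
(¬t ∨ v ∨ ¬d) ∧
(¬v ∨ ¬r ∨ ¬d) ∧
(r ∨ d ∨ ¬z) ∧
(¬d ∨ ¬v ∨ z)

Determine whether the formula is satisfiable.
No

No, the formula is not satisfiable.

No assignment of truth values to the variables can make all 21 clauses true simultaneously.

The formula is UNSAT (unsatisfiable).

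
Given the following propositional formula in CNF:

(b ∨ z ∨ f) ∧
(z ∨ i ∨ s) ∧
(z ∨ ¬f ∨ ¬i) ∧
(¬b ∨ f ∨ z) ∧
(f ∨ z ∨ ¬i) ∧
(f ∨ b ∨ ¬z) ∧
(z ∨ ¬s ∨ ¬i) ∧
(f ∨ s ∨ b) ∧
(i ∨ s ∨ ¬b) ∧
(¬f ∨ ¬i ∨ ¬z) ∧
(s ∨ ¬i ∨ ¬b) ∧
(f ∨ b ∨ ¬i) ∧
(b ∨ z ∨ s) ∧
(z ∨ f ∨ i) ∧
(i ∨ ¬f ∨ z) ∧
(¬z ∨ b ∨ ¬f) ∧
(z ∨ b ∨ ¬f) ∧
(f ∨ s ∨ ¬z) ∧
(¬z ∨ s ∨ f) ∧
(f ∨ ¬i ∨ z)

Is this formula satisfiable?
Yes

Yes, the formula is satisfiable.

One satisfying assignment is: f=False, b=True, z=True, s=True, i=True

Verification: With this assignment, all 20 clauses evaluate to true.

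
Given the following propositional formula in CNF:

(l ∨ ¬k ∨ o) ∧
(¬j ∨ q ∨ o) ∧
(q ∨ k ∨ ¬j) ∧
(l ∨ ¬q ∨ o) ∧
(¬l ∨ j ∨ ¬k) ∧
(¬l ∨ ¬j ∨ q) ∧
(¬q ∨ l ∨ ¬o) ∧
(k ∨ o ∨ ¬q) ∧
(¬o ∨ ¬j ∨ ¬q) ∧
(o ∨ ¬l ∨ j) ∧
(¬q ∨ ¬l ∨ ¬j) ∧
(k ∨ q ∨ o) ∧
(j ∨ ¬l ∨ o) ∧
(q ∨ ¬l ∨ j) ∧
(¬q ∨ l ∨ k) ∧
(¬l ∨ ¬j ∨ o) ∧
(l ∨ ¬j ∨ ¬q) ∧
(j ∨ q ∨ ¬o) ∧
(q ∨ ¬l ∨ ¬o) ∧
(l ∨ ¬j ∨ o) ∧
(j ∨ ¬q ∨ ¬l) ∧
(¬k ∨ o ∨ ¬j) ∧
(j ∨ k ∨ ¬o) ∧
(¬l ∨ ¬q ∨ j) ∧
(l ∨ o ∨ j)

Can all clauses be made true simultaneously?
Yes

Yes, the formula is satisfiable.

One satisfying assignment is: q=False, l=False, o=True, k=True, j=True

Verification: With this assignment, all 25 clauses evaluate to true.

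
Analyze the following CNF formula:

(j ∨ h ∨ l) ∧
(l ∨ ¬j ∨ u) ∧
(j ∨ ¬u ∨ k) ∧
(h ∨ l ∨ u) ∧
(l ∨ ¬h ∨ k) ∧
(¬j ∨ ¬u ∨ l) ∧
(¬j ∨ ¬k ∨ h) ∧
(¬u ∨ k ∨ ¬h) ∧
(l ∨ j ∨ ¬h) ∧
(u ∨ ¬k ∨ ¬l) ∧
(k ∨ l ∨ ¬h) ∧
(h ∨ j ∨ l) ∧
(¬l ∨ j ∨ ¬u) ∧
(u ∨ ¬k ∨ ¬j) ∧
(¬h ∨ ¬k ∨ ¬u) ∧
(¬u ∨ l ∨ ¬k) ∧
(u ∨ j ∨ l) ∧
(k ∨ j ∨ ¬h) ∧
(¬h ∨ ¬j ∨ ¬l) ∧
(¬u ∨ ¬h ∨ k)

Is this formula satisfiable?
Yes

Yes, the formula is satisfiable.

One satisfying assignment is: j=False, k=False, u=False, l=True, h=False

Verification: With this assignment, all 20 clauses evaluate to true.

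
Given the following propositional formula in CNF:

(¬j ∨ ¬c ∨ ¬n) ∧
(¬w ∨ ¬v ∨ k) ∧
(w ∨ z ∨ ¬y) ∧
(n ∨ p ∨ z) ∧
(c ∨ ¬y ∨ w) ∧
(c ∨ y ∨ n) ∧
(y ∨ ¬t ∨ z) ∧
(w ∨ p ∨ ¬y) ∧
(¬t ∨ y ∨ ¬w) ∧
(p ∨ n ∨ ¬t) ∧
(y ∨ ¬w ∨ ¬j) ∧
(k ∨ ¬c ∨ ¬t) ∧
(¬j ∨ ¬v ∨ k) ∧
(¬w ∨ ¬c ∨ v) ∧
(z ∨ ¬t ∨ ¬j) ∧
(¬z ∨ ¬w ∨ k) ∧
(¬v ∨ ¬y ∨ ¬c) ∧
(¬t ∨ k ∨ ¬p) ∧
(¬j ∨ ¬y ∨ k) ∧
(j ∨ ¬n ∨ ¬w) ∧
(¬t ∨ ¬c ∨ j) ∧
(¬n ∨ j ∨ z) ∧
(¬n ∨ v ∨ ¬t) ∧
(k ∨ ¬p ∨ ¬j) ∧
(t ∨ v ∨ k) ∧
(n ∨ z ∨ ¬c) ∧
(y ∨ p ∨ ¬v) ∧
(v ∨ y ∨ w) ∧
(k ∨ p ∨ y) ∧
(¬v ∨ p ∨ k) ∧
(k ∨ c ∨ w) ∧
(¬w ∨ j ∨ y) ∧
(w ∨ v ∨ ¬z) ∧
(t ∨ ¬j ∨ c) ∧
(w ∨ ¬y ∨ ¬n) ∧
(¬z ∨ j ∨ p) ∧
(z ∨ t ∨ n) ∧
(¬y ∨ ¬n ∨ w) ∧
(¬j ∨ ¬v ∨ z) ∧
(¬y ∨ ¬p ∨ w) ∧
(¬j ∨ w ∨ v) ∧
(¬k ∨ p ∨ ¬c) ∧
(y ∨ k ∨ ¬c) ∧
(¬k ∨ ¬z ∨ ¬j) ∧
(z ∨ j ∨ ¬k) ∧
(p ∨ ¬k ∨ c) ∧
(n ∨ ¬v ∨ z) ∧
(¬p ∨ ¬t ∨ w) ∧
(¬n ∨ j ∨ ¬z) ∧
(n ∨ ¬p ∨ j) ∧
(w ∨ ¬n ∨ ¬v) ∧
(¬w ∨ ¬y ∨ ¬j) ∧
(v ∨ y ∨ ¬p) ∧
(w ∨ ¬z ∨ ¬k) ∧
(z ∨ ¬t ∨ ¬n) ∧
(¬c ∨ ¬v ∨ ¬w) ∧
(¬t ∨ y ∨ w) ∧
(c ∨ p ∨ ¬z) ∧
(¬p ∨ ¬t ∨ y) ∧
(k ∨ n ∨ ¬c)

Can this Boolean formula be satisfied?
No

No, the formula is not satisfiable.

No assignment of truth values to the variables can make all 60 clauses true simultaneously.

The formula is UNSAT (unsatisfiable).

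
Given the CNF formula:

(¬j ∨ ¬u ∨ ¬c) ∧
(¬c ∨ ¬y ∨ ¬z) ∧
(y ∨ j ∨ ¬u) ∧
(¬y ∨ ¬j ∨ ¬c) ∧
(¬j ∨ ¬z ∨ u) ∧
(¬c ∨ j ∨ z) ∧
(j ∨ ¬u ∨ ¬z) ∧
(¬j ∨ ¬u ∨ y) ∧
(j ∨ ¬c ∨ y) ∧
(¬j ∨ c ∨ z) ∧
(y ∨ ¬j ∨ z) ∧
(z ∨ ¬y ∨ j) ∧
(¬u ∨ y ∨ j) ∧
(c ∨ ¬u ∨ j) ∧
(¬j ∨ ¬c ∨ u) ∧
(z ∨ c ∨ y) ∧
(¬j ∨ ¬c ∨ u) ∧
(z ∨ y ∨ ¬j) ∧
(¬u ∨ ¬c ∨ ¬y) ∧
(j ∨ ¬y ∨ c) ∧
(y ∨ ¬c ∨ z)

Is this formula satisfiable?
Yes

Yes, the formula is satisfiable.

One satisfying assignment is: c=False, u=False, z=True, y=False, j=False

Verification: With this assignment, all 21 clauses evaluate to true.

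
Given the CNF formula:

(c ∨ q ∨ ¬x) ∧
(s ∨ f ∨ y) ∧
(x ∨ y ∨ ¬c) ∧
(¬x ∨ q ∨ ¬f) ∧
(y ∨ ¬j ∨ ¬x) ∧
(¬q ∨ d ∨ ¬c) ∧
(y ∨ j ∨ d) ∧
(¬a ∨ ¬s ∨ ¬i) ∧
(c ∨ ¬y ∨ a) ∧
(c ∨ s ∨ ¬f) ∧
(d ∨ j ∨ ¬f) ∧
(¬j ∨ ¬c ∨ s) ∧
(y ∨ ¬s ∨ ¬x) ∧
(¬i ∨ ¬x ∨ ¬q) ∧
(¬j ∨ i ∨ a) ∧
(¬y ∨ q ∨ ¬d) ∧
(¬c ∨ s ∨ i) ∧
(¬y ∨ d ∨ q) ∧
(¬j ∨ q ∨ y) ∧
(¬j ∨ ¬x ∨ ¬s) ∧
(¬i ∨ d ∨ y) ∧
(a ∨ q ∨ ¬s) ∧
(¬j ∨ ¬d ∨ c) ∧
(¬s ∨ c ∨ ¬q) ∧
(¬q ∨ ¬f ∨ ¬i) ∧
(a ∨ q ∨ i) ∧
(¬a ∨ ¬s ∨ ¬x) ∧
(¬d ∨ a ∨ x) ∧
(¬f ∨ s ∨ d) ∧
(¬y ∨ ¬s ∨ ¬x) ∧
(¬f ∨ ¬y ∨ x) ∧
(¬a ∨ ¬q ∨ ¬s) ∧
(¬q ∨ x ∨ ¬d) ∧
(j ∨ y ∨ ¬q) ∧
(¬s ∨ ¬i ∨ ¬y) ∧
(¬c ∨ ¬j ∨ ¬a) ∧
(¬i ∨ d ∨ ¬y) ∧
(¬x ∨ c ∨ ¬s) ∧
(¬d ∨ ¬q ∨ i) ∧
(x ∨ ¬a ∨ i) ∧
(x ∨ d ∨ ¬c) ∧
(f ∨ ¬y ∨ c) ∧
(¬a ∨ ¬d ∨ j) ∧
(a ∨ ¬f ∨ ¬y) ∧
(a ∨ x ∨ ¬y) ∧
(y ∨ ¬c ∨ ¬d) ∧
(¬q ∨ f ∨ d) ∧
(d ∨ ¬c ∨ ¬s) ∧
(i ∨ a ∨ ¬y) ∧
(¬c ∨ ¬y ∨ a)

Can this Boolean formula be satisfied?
No

No, the formula is not satisfiable.

No assignment of truth values to the variables can make all 50 clauses true simultaneously.

The formula is UNSAT (unsatisfiable).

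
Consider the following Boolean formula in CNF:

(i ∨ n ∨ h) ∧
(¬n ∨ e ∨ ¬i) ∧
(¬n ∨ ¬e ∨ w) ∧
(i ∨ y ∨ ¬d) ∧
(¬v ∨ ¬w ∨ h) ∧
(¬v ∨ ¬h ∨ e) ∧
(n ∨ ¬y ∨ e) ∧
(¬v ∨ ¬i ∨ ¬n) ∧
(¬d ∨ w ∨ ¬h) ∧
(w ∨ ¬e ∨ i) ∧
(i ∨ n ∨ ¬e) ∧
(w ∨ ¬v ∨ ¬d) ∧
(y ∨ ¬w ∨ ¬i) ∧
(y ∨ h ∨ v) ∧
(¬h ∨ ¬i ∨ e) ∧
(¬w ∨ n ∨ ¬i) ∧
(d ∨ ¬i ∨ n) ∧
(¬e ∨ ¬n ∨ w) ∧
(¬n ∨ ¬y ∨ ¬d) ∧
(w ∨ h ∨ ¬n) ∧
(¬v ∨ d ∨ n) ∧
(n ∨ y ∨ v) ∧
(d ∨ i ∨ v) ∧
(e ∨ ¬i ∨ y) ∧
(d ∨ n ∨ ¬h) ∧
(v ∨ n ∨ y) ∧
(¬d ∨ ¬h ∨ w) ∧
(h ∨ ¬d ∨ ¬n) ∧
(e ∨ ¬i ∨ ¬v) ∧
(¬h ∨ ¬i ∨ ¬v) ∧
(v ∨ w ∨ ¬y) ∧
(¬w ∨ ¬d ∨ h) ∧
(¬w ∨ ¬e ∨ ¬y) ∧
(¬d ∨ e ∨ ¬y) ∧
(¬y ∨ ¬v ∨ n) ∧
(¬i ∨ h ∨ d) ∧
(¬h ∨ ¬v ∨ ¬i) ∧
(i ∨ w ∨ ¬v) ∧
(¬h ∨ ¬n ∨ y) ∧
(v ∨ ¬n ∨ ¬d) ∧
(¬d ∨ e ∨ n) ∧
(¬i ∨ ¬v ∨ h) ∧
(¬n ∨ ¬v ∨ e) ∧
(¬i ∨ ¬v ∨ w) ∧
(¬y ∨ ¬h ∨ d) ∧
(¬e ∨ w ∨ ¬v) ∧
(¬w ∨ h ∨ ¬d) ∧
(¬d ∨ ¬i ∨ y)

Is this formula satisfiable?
No

No, the formula is not satisfiable.

No assignment of truth values to the variables can make all 48 clauses true simultaneously.

The formula is UNSAT (unsatisfiable).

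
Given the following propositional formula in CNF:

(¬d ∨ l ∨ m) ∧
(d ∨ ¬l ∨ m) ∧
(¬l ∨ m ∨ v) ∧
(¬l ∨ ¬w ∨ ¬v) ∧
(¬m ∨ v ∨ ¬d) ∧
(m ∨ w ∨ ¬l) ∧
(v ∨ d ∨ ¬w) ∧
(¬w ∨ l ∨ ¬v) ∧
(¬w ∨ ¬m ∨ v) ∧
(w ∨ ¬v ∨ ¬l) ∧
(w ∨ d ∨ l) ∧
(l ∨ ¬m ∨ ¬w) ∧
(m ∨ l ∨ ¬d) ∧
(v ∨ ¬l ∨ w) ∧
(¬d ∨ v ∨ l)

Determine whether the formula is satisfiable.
Yes

Yes, the formula is satisfiable.

One satisfying assignment is: m=True, d=True, w=False, l=False, v=True

Verification: With this assignment, all 15 clauses evaluate to true.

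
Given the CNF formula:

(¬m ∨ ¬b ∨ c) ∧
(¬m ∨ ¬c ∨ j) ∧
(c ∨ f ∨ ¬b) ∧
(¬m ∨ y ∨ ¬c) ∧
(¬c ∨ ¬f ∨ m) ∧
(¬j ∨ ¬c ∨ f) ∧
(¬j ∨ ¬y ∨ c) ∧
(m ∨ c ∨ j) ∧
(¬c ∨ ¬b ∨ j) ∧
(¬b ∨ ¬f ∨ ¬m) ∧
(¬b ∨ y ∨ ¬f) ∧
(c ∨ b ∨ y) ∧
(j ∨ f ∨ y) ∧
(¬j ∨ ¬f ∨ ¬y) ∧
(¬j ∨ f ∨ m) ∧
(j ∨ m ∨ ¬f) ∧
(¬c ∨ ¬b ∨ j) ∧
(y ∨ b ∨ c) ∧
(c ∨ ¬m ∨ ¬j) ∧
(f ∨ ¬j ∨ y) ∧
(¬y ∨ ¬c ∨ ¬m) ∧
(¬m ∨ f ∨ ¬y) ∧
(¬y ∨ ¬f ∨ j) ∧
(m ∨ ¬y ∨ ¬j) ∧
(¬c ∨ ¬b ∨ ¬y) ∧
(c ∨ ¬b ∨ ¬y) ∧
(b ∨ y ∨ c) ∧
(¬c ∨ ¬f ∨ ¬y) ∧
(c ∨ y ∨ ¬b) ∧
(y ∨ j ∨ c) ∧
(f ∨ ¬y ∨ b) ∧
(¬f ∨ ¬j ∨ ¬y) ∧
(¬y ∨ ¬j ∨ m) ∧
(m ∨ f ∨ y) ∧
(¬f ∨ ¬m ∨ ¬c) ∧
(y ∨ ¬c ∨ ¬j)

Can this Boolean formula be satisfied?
No

No, the formula is not satisfiable.

No assignment of truth values to the variables can make all 36 clauses true simultaneously.

The formula is UNSAT (unsatisfiable).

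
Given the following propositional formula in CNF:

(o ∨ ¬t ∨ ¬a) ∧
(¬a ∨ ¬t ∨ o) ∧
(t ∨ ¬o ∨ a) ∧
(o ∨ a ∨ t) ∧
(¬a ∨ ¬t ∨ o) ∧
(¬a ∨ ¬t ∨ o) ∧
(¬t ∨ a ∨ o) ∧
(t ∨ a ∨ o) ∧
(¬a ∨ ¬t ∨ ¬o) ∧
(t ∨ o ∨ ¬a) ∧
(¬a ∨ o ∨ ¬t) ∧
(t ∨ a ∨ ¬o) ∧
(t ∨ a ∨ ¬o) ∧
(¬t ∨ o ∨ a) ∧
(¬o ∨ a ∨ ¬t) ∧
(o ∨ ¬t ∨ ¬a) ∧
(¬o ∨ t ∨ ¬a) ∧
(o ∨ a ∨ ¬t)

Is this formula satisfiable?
No

No, the formula is not satisfiable.

No assignment of truth values to the variables can make all 18 clauses true simultaneously.

The formula is UNSAT (unsatisfiable).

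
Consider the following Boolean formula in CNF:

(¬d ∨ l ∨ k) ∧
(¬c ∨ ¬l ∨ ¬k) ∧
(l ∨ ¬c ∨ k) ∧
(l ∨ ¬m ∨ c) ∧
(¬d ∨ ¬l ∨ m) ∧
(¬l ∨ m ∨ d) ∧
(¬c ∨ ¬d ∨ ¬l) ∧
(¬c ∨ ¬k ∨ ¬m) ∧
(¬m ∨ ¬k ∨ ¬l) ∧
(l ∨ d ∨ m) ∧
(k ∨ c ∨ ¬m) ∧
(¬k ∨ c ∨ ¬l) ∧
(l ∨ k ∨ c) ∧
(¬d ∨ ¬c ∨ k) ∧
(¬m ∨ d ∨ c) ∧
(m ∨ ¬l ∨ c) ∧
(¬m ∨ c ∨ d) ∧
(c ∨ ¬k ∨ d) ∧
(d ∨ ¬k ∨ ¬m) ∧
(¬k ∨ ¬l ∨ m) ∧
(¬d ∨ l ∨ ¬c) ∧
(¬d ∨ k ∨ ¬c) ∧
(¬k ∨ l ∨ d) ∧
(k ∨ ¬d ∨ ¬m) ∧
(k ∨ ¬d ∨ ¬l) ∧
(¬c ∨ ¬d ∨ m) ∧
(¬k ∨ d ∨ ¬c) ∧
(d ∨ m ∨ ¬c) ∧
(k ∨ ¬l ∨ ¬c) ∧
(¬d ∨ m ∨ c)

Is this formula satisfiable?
No

No, the formula is not satisfiable.

No assignment of truth values to the variables can make all 30 clauses true simultaneously.

The formula is UNSAT (unsatisfiable).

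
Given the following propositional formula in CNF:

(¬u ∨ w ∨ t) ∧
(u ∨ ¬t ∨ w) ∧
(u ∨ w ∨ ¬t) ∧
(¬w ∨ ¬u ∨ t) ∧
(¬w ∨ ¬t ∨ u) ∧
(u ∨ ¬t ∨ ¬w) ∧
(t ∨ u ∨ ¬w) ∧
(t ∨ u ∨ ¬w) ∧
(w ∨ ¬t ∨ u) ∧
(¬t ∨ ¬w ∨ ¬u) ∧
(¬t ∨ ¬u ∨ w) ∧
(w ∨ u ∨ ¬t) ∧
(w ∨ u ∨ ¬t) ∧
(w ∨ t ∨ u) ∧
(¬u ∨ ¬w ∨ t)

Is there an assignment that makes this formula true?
No

No, the formula is not satisfiable.

No assignment of truth values to the variables can make all 15 clauses true simultaneously.

The formula is UNSAT (unsatisfiable).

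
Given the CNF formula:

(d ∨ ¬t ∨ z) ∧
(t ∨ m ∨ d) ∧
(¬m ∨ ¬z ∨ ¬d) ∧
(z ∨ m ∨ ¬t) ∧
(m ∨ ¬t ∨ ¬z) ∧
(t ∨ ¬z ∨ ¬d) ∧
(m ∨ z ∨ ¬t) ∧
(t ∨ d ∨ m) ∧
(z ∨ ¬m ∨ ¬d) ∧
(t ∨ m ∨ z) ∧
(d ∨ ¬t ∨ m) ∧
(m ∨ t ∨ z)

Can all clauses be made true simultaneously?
Yes

Yes, the formula is satisfiable.

One satisfying assignment is: d=False, t=True, z=True, m=True

Verification: With this assignment, all 12 clauses evaluate to true.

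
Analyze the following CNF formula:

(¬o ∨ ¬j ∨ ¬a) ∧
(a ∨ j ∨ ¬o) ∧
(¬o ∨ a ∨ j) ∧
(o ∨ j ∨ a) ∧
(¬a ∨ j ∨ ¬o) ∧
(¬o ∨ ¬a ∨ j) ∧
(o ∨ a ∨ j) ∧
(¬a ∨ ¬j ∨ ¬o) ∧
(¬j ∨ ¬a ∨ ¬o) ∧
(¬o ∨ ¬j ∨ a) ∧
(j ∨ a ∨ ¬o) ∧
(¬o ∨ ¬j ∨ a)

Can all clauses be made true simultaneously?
Yes

Yes, the formula is satisfiable.

One satisfying assignment is: o=False, j=False, a=True

Verification: With this assignment, all 12 clauses evaluate to true.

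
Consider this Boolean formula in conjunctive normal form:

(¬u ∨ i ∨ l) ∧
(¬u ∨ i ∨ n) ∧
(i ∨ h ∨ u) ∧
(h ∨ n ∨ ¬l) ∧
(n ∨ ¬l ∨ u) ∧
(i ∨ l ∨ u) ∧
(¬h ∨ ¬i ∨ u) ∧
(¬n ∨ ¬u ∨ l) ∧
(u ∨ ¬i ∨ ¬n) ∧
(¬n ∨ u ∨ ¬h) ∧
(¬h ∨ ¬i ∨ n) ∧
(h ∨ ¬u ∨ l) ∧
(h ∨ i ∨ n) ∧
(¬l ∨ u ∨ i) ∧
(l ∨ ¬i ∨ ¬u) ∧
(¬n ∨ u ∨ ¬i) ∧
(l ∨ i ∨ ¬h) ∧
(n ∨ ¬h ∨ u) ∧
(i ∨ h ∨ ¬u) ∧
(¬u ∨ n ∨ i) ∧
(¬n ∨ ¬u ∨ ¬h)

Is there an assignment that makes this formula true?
Yes

Yes, the formula is satisfiable.

One satisfying assignment is: u=False, l=False, n=False, h=False, i=True

Verification: With this assignment, all 21 clauses evaluate to true.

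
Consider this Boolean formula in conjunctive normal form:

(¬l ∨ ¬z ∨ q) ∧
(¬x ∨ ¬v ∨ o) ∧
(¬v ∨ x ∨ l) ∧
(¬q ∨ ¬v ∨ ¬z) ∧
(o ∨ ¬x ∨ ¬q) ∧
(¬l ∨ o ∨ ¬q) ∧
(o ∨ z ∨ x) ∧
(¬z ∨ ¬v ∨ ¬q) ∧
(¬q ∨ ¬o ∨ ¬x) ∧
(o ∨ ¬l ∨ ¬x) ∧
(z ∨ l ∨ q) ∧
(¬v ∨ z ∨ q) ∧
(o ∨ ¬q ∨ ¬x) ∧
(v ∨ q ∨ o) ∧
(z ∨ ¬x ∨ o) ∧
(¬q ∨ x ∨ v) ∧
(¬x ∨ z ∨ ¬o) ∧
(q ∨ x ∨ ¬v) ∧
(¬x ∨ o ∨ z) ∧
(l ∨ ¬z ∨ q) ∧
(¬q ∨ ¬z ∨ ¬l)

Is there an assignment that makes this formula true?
Yes

Yes, the formula is satisfiable.

One satisfying assignment is: q=False, l=True, x=False, v=False, z=False, o=True

Verification: With this assignment, all 21 clauses evaluate to true.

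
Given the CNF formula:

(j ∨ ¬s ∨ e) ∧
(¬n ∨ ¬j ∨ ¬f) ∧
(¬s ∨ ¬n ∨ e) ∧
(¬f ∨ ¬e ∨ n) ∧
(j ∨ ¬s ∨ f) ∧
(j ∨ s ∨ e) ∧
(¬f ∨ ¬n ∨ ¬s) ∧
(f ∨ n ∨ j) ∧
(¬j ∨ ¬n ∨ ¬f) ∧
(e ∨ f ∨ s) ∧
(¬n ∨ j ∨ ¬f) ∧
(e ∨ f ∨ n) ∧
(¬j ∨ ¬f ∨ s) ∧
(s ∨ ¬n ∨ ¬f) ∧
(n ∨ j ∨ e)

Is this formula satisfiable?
Yes

Yes, the formula is satisfiable.

One satisfying assignment is: n=False, e=True, s=False, j=True, f=False

Verification: With this assignment, all 15 clauses evaluate to true.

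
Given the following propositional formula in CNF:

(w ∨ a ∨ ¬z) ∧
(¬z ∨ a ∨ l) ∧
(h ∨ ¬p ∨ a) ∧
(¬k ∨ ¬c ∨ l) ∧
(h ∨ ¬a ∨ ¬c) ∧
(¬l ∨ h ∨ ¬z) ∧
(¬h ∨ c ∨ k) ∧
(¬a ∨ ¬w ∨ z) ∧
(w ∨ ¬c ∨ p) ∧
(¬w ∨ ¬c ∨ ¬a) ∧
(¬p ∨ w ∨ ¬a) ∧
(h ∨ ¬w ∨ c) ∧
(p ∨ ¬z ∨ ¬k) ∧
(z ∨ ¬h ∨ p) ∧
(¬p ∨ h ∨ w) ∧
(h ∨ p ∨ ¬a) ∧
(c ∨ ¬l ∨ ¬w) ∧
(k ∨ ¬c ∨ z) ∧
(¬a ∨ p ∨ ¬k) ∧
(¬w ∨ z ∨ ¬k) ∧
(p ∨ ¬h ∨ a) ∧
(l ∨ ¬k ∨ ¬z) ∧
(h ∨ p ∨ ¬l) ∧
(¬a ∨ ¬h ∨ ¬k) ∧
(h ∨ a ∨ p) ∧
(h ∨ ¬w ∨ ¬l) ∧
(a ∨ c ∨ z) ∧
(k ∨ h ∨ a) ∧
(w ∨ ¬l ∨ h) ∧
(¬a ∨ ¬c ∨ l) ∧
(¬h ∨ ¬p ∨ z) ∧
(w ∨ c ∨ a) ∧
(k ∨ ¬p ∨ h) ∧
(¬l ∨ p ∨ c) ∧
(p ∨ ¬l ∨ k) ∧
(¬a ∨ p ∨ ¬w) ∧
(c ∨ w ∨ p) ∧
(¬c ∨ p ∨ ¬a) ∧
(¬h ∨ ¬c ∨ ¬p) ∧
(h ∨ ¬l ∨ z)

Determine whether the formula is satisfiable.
No

No, the formula is not satisfiable.

No assignment of truth values to the variables can make all 40 clauses true simultaneously.

The formula is UNSAT (unsatisfiable).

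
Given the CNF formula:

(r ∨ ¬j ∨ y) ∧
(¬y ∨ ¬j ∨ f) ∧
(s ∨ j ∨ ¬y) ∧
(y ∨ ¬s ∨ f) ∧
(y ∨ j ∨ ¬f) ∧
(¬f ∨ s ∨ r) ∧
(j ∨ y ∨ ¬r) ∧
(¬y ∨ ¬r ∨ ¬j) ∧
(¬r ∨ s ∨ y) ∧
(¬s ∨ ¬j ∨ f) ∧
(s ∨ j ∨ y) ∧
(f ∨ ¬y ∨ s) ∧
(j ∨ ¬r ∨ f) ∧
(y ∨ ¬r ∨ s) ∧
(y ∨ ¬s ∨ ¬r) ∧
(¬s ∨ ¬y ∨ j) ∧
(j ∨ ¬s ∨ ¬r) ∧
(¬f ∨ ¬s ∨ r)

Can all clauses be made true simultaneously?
No

No, the formula is not satisfiable.

No assignment of truth values to the variables can make all 18 clauses true simultaneously.

The formula is UNSAT (unsatisfiable).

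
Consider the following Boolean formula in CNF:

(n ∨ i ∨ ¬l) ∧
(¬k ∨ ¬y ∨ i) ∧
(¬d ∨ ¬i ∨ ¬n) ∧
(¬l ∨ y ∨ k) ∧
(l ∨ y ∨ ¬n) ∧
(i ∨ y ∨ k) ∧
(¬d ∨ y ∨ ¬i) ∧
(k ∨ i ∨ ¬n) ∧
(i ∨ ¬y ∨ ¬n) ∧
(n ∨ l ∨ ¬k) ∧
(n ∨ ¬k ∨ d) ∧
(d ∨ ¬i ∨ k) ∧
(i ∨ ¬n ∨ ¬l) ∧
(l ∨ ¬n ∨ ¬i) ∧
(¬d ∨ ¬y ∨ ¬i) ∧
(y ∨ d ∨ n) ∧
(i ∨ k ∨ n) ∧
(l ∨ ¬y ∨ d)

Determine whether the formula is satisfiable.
Yes

Yes, the formula is satisfiable.

One satisfying assignment is: l=True, y=False, n=True, k=True, d=False, i=True

Verification: With this assignment, all 18 clauses evaluate to true.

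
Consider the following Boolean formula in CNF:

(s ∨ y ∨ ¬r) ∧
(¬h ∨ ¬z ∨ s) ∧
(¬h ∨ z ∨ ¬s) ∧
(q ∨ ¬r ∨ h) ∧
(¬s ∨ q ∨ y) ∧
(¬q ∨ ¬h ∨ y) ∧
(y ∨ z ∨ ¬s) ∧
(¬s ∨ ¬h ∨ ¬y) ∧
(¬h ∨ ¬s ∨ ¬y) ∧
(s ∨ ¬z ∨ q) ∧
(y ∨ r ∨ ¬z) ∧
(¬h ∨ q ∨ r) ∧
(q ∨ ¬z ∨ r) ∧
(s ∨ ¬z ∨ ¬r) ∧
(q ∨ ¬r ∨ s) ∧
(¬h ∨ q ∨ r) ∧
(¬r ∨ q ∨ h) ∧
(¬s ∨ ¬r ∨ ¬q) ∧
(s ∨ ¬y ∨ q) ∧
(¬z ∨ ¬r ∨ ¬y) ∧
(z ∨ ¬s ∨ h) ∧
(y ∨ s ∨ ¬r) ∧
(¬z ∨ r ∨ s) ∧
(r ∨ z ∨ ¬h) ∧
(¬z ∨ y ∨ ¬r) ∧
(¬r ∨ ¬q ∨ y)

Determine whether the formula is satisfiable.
Yes

Yes, the formula is satisfiable.

One satisfying assignment is: r=False, z=False, y=False, h=False, s=False, q=False

Verification: With this assignment, all 26 clauses evaluate to true.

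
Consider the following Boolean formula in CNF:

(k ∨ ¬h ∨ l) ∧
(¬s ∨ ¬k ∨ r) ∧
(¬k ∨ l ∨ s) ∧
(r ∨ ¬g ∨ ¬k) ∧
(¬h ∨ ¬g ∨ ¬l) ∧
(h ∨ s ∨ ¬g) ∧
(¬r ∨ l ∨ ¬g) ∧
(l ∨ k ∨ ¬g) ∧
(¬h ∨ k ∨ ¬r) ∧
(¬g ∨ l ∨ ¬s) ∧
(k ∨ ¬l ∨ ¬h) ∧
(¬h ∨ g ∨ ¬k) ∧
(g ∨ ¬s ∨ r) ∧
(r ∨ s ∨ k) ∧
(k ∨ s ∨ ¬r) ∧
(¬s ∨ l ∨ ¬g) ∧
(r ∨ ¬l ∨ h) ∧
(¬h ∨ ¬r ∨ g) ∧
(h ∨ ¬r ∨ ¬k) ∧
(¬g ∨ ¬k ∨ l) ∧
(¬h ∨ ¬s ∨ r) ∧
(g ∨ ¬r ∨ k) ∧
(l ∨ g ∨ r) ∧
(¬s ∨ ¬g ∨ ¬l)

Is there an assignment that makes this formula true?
No

No, the formula is not satisfiable.

No assignment of truth values to the variables can make all 24 clauses true simultaneously.

The formula is UNSAT (unsatisfiable).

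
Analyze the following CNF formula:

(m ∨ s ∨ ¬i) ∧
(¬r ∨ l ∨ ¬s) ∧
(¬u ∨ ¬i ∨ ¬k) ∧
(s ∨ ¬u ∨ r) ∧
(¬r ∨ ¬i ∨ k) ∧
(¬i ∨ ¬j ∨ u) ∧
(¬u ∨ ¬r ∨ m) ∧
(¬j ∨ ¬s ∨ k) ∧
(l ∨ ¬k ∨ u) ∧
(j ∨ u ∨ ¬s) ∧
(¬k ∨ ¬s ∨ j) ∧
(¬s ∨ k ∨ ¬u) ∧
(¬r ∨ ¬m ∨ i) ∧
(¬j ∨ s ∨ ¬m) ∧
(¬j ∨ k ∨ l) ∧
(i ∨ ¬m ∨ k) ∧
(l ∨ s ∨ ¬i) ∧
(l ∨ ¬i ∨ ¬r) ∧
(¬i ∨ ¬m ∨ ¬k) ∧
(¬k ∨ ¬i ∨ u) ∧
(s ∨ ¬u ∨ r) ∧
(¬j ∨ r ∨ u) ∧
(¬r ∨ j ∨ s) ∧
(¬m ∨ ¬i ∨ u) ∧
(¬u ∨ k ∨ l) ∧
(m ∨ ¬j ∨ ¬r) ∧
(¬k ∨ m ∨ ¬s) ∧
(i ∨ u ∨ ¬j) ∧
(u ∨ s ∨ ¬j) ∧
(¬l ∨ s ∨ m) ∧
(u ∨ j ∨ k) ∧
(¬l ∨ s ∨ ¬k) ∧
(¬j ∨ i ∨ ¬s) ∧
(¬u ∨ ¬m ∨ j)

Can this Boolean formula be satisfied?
No

No, the formula is not satisfiable.

No assignment of truth values to the variables can make all 34 clauses true simultaneously.

The formula is UNSAT (unsatisfiable).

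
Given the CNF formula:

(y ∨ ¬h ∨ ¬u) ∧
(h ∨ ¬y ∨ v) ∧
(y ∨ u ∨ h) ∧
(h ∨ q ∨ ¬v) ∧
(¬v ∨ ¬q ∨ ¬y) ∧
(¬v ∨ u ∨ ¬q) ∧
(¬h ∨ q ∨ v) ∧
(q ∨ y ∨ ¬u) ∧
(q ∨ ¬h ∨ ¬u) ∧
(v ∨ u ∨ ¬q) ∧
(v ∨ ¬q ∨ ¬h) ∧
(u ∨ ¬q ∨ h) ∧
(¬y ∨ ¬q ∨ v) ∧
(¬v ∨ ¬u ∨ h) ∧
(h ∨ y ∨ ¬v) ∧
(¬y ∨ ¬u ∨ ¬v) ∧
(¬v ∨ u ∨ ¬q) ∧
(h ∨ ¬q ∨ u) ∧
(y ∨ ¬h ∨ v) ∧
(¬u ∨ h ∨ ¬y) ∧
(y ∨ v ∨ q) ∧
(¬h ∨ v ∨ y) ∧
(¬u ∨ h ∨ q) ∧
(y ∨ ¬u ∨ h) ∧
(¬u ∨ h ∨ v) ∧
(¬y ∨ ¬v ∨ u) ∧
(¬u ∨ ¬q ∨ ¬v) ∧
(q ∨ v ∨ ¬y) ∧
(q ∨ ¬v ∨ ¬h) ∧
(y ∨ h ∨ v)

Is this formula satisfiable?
No

No, the formula is not satisfiable.

No assignment of truth values to the variables can make all 30 clauses true simultaneously.

The formula is UNSAT (unsatisfiable).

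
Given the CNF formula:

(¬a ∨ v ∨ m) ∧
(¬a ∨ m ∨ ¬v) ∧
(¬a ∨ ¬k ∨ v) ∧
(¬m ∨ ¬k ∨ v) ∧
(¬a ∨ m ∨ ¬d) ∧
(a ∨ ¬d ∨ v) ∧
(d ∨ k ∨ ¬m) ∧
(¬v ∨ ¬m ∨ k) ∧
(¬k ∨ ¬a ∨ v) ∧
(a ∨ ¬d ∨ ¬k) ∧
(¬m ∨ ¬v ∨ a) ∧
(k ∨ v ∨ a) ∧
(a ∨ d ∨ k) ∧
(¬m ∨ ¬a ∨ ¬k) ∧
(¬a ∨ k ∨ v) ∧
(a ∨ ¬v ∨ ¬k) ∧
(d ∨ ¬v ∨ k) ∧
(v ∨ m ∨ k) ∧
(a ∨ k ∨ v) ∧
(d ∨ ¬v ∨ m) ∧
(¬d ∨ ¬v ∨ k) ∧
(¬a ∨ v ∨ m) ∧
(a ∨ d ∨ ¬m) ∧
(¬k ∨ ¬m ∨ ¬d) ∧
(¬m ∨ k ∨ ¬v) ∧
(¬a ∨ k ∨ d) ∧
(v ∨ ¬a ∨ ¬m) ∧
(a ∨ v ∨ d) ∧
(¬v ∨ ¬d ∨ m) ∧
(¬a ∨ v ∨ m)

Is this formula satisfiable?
No

No, the formula is not satisfiable.

No assignment of truth values to the variables can make all 30 clauses true simultaneously.

The formula is UNSAT (unsatisfiable).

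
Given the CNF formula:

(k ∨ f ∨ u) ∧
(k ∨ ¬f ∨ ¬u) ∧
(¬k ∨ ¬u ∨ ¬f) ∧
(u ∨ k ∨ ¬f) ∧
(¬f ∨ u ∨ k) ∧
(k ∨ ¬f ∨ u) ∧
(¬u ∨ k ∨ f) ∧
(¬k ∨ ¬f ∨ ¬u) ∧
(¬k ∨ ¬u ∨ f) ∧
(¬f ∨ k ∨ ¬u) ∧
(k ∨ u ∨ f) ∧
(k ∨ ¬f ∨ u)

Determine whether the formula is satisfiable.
Yes

Yes, the formula is satisfiable.

One satisfying assignment is: u=False, f=False, k=True

Verification: With this assignment, all 12 clauses evaluate to true.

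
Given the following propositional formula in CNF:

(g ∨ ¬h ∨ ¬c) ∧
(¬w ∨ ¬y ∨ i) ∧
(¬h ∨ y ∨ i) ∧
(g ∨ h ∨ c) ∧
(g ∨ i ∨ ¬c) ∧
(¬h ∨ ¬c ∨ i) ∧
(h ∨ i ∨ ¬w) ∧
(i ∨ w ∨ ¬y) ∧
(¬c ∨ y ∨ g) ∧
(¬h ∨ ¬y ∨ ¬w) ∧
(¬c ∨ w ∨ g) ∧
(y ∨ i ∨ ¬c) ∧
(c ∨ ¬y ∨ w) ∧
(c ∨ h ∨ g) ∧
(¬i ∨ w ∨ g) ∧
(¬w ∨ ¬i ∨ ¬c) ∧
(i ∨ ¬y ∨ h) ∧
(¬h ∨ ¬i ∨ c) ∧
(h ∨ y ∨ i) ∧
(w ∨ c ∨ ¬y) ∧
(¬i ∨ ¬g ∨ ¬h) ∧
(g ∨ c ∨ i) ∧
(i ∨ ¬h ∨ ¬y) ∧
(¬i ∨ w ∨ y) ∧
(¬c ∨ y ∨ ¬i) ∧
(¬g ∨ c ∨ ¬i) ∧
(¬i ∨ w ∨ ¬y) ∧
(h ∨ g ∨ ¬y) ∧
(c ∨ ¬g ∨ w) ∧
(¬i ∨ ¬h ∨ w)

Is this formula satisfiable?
No

No, the formula is not satisfiable.

No assignment of truth values to the variables can make all 30 clauses true simultaneously.

The formula is UNSAT (unsatisfiable).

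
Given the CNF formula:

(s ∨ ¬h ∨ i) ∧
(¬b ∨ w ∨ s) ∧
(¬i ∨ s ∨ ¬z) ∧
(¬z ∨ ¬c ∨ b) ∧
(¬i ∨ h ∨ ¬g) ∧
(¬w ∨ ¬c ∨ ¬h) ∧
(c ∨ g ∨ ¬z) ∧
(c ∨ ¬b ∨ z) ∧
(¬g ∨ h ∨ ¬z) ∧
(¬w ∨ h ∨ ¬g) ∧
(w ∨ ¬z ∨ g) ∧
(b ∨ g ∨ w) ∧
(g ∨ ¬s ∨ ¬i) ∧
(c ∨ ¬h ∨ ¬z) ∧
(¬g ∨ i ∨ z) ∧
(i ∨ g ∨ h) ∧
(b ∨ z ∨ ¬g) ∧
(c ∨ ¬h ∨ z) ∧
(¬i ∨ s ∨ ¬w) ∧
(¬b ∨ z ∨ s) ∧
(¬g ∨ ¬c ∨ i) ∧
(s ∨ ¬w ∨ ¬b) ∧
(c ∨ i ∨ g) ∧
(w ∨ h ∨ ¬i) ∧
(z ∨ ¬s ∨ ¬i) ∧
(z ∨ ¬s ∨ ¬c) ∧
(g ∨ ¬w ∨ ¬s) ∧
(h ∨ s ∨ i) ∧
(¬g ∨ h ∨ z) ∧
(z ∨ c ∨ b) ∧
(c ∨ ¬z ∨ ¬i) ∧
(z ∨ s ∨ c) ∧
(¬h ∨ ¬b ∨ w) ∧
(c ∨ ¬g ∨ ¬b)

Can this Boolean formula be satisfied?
No

No, the formula is not satisfiable.

No assignment of truth values to the variables can make all 34 clauses true simultaneously.

The formula is UNSAT (unsatisfiable).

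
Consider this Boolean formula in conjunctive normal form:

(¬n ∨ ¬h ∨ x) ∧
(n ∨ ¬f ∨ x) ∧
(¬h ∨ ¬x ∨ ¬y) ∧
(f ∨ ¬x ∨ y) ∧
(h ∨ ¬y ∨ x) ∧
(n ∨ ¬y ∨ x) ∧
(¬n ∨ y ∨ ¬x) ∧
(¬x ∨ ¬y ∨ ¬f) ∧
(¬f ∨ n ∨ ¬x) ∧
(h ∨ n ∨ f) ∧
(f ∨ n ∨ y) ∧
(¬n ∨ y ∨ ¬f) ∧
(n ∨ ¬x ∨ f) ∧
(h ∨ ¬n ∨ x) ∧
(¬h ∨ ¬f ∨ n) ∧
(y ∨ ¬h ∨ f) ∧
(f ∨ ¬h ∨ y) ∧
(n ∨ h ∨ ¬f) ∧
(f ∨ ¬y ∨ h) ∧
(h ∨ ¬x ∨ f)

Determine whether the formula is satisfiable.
No

No, the formula is not satisfiable.

No assignment of truth values to the variables can make all 20 clauses true simultaneously.

The formula is UNSAT (unsatisfiable).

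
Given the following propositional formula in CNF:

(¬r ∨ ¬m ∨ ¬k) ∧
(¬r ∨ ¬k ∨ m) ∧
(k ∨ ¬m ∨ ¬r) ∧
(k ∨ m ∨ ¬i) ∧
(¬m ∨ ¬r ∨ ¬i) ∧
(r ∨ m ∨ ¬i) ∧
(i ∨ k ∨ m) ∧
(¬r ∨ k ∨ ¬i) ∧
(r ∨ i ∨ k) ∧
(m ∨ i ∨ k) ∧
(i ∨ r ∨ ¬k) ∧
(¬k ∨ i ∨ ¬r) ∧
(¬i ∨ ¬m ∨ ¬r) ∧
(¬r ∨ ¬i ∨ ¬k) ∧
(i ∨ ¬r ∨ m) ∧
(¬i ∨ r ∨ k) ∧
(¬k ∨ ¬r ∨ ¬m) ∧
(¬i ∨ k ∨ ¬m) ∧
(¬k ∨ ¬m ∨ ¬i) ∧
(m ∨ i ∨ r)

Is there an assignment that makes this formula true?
No

No, the formula is not satisfiable.

No assignment of truth values to the variables can make all 20 clauses true simultaneously.

The formula is UNSAT (unsatisfiable).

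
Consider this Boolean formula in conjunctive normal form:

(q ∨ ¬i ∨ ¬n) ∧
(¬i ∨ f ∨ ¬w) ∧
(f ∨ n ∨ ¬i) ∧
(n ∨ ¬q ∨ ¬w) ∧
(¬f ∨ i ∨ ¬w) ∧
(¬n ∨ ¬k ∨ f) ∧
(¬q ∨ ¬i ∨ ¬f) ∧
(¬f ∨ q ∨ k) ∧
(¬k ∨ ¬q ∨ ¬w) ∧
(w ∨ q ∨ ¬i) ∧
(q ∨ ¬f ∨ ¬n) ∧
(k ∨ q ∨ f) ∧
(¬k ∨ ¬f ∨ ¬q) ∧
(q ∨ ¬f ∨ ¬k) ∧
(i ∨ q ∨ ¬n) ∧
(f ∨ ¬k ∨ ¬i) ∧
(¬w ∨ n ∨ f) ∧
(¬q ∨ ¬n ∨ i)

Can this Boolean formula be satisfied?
Yes

Yes, the formula is satisfiable.

One satisfying assignment is: k=False, w=False, q=True, n=False, f=False, i=False

Verification: With this assignment, all 18 clauses evaluate to true.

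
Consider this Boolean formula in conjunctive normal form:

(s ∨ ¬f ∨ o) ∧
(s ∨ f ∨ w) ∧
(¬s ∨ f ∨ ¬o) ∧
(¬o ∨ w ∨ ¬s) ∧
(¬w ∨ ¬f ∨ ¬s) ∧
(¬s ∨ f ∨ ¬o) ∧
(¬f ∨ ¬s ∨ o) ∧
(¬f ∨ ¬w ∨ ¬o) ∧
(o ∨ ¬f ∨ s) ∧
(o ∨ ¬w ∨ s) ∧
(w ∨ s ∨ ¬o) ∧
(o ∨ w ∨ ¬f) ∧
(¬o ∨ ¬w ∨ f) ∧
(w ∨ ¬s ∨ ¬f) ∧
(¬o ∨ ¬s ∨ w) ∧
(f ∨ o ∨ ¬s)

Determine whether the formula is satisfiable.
No

No, the formula is not satisfiable.

No assignment of truth values to the variables can make all 16 clauses true simultaneously.

The formula is UNSAT (unsatisfiable).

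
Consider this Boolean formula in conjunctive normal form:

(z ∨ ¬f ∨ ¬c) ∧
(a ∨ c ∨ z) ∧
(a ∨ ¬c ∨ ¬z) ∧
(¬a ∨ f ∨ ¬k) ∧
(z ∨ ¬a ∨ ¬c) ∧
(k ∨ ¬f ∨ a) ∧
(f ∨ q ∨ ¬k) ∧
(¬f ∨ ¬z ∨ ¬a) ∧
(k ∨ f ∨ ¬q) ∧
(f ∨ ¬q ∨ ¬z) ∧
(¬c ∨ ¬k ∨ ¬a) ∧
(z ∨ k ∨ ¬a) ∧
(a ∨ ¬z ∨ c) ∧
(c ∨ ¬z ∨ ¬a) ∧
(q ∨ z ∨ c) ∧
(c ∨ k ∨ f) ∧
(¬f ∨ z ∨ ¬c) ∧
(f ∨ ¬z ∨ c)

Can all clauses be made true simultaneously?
Yes

Yes, the formula is satisfiable.

One satisfying assignment is: z=False, c=True, f=False, q=False, k=False, a=False

Verification: With this assignment, all 18 clauses evaluate to true.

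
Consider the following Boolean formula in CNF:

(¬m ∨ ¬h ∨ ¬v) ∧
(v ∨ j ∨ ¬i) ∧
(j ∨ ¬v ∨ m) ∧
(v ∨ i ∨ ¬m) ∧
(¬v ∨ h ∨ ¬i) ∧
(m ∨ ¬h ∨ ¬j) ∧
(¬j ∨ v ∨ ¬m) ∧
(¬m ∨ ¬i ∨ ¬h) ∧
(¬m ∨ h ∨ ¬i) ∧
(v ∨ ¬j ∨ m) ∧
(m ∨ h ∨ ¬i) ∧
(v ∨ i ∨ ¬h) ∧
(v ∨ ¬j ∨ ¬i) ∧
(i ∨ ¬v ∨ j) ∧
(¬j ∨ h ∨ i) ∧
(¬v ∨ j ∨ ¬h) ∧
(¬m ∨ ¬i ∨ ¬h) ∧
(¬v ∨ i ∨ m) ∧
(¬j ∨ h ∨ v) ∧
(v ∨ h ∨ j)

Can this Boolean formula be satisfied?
No

No, the formula is not satisfiable.

No assignment of truth values to the variables can make all 20 clauses true simultaneously.

The formula is UNSAT (unsatisfiable).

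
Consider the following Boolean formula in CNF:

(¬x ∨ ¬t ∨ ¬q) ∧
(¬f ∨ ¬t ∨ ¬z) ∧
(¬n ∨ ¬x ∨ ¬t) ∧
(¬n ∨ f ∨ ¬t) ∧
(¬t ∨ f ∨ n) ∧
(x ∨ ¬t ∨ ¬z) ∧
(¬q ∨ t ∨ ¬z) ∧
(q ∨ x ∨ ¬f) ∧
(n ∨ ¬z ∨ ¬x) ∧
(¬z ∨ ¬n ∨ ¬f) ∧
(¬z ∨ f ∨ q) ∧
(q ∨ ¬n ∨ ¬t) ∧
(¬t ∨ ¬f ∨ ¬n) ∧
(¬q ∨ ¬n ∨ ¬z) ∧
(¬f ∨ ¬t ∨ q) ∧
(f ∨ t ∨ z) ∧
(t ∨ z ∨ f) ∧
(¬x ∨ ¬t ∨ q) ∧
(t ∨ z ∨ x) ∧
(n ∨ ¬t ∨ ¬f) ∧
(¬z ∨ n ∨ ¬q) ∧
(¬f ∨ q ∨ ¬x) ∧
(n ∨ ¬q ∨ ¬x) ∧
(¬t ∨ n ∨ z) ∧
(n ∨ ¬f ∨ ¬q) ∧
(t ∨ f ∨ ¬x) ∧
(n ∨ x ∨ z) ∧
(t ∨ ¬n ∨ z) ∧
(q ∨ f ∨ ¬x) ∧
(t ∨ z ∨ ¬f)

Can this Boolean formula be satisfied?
No

No, the formula is not satisfiable.

No assignment of truth values to the variables can make all 30 clauses true simultaneously.

The formula is UNSAT (unsatisfiable).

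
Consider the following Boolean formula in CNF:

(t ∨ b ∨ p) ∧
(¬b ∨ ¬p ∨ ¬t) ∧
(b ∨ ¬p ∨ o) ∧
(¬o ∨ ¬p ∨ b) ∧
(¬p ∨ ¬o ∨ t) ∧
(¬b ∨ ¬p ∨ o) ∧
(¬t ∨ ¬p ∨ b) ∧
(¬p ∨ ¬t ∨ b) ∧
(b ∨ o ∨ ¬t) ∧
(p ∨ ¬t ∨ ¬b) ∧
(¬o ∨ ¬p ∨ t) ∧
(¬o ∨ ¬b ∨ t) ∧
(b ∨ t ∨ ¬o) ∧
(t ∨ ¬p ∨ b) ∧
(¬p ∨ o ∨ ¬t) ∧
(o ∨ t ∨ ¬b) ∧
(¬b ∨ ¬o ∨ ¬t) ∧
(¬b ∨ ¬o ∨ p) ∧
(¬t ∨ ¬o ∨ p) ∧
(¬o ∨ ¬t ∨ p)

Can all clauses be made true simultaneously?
No

No, the formula is not satisfiable.

No assignment of truth values to the variables can make all 20 clauses true simultaneously.

The formula is UNSAT (unsatisfiable).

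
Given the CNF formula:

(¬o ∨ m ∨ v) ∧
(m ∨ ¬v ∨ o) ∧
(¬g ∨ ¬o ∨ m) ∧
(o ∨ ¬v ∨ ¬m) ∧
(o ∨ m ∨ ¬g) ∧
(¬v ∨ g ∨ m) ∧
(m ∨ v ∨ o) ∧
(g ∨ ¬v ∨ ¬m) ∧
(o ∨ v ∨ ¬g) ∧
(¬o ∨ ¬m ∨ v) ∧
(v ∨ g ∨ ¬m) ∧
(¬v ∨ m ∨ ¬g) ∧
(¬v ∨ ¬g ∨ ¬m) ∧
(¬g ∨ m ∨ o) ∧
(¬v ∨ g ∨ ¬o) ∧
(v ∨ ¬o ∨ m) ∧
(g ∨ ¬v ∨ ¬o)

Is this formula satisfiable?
No

No, the formula is not satisfiable.

No assignment of truth values to the variables can make all 17 clauses true simultaneously.

The formula is UNSAT (unsatisfiable).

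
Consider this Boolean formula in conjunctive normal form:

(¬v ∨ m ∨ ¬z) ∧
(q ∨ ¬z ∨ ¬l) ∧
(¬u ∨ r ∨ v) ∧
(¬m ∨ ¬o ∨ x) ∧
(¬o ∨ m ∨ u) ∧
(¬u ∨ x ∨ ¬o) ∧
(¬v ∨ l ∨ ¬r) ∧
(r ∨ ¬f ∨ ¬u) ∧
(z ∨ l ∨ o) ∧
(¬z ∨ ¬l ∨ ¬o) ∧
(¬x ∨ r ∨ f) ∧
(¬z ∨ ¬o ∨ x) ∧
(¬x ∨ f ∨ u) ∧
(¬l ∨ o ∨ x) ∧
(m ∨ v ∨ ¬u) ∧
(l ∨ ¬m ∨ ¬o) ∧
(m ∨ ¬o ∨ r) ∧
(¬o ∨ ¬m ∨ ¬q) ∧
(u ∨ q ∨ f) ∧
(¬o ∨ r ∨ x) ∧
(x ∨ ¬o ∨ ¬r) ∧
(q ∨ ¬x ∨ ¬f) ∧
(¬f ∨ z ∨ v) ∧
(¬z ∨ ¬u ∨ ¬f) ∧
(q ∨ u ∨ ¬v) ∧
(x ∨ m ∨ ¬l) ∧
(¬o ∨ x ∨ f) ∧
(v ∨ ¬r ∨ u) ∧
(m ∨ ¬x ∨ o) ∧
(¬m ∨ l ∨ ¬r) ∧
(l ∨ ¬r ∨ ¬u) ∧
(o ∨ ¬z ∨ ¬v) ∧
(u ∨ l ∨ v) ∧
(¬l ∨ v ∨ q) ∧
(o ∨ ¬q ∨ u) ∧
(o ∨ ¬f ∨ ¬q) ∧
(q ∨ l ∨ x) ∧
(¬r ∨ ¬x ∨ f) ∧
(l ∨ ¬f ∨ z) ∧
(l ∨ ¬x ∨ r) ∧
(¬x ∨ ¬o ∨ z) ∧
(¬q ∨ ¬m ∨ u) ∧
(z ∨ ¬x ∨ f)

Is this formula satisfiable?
No

No, the formula is not satisfiable.

No assignment of truth values to the variables can make all 43 clauses true simultaneously.

The formula is UNSAT (unsatisfiable).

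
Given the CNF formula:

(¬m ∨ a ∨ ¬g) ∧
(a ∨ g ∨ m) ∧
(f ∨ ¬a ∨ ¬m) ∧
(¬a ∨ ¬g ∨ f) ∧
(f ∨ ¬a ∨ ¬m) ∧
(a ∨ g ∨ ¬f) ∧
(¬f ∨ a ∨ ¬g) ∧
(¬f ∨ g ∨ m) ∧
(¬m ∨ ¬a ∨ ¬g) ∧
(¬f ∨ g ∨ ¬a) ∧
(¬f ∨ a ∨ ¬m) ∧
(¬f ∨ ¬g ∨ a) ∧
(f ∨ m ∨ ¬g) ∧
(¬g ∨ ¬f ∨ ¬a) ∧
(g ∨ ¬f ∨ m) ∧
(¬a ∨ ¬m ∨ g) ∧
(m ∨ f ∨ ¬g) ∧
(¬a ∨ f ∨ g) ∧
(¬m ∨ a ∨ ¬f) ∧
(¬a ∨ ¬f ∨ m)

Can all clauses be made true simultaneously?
Yes

Yes, the formula is satisfiable.

One satisfying assignment is: f=False, m=True, a=False, g=False

Verification: With this assignment, all 20 clauses evaluate to true.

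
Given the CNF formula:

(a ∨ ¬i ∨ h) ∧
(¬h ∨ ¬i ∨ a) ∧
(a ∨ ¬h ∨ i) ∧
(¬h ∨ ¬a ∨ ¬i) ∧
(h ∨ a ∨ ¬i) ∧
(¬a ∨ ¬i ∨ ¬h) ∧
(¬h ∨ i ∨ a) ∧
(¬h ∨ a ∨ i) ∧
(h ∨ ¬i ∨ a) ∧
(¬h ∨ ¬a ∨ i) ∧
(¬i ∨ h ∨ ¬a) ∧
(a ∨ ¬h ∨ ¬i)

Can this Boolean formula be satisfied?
Yes

Yes, the formula is satisfiable.

One satisfying assignment is: h=False, i=False, a=False

Verification: With this assignment, all 12 clauses evaluate to true.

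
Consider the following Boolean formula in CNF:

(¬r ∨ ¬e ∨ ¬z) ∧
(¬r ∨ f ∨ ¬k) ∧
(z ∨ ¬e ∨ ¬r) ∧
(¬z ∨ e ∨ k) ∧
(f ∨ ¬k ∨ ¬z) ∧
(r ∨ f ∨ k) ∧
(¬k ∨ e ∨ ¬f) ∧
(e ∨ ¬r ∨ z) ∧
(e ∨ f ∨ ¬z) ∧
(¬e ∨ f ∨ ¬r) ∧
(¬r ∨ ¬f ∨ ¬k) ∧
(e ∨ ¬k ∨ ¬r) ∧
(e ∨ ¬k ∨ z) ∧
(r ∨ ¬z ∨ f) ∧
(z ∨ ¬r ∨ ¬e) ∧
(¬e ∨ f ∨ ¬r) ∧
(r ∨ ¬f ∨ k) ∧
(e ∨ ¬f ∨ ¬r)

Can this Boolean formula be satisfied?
Yes

Yes, the formula is satisfiable.

One satisfying assignment is: z=False, r=False, e=True, f=False, k=True

Verification: With this assignment, all 18 clauses evaluate to true.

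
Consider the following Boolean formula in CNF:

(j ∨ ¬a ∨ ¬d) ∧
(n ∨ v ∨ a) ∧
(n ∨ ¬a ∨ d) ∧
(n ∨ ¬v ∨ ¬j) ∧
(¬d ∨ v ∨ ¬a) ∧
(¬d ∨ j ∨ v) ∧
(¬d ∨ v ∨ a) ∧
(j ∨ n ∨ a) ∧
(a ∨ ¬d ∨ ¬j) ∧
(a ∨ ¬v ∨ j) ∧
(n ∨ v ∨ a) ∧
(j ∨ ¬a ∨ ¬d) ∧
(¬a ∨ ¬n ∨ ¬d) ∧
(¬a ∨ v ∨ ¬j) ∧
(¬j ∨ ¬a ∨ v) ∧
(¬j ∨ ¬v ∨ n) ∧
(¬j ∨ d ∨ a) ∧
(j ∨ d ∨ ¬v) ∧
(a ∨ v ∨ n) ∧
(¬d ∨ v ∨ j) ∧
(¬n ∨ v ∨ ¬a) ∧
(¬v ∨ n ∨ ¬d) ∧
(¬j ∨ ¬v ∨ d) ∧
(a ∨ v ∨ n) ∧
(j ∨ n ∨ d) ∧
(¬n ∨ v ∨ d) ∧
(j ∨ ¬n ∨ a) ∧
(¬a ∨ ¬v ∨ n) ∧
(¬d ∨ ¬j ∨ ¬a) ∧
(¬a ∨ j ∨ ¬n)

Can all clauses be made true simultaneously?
No

No, the formula is not satisfiable.

No assignment of truth values to the variables can make all 30 clauses true simultaneously.

The formula is UNSAT (unsatisfiable).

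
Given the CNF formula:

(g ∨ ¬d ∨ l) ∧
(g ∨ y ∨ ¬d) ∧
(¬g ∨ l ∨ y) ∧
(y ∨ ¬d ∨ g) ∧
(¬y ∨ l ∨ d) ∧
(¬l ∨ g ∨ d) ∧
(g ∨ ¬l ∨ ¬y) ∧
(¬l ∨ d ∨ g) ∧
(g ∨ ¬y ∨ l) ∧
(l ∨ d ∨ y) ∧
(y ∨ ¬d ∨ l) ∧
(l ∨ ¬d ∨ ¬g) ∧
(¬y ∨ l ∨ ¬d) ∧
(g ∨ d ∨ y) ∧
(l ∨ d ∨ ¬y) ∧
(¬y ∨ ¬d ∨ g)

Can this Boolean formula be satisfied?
Yes

Yes, the formula is satisfiable.

One satisfying assignment is: d=False, l=True, y=False, g=True

Verification: With this assignment, all 16 clauses evaluate to true.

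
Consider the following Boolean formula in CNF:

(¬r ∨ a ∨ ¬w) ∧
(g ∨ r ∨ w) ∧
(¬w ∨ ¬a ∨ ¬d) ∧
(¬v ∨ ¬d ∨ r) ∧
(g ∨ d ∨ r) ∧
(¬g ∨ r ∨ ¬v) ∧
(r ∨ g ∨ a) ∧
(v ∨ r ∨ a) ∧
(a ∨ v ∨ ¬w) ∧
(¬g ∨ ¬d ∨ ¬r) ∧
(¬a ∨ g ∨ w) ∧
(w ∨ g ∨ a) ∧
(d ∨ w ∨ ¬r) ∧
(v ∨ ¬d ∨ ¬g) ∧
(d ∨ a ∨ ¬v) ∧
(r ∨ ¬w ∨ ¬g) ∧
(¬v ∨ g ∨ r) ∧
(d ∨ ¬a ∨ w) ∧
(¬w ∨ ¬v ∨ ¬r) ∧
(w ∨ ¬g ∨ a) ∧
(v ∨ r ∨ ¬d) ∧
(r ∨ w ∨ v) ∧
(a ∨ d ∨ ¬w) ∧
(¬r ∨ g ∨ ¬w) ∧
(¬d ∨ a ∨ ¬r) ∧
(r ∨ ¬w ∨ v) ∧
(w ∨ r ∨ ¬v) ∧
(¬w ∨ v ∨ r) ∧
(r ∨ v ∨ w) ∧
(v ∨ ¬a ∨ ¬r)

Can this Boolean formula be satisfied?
No

No, the formula is not satisfiable.

No assignment of truth values to the variables can make all 30 clauses true simultaneously.

The formula is UNSAT (unsatisfiable).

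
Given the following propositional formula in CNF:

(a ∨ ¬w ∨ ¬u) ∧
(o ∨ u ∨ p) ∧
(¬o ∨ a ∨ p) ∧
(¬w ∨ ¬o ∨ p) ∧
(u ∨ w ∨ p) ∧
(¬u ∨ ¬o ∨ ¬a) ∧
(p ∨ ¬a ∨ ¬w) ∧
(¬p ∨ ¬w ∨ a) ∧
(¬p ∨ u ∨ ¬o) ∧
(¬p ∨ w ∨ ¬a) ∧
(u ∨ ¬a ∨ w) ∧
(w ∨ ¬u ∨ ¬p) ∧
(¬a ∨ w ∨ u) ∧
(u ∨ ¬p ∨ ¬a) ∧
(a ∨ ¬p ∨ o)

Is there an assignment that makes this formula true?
Yes

Yes, the formula is satisfiable.

One satisfying assignment is: w=False, a=False, u=True, p=False, o=False

Verification: With this assignment, all 15 clauses evaluate to true.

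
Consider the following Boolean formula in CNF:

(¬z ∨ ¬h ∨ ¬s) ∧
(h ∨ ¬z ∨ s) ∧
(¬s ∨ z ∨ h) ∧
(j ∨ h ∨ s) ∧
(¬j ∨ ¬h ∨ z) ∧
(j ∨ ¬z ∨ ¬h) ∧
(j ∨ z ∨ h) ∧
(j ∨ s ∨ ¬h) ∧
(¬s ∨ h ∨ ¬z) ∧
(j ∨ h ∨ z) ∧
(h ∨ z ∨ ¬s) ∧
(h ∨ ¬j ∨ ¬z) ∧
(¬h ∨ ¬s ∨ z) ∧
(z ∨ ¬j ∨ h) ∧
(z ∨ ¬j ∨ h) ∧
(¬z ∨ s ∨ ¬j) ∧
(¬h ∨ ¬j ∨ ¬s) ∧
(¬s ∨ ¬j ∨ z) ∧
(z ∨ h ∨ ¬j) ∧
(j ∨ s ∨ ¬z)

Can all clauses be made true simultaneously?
No

No, the formula is not satisfiable.

No assignment of truth values to the variables can make all 20 clauses true simultaneously.

The formula is UNSAT (unsatisfiable).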